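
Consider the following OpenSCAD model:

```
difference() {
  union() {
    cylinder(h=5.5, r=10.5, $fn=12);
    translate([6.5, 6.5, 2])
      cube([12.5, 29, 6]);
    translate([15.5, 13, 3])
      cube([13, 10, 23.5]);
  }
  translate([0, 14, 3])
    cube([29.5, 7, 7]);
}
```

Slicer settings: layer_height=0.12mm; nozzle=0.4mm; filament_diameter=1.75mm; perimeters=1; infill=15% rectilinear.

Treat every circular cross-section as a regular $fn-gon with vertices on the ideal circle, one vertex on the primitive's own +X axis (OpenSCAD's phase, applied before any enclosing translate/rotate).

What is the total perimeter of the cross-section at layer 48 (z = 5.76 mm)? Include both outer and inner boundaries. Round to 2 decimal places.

132.00 mm

At z = 5.76 mm: the cylinder is absent (z outside [0, 5.5]); the 12.5×29 cube at (6.5, 6.5) contributes its full rectangle (perimeter 83.00 mm); the cube at (15.5, 13) (footprint 13×10) is included at this height (perimeter 46.00 mm); Merging all regions: the regions partially overlap (shared area 35.00 mm²), so the edge portions inside another operand are dropped and the merged outline is re-measured after clipping — boundary = 102.00 mm; the cube at (0, 14) (footprint 29.5×7) is included at this height (perimeter 73.00 mm); After the difference (first − rest): starting from that combined region, the 29.5×7 cube at (0, 14) partially overlaps it — only the 154.00 mm² overlap (of its 206.50 mm²) is removed, clipping the outline — boundary = 132.00 mm. Overall, the cross-section has 2 separate islands. Total boundary length (outer) = 132.00 mm.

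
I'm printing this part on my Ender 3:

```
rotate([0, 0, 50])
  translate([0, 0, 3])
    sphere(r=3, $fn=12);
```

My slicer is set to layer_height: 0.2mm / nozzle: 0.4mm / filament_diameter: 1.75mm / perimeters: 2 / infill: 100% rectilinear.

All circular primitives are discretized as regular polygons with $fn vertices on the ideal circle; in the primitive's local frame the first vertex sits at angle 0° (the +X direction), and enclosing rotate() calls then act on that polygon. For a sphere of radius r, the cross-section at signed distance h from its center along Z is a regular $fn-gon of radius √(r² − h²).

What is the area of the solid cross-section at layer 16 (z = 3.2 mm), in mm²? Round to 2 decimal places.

At z = 3.2 mm: the sphere: section is a regular 12-gon, circumradius = √(r²−h²) = √(3²−0.2²) = 2.993 (area = (12/2)·2.993²·sin(360°/12) = 26.88 mm²); (rotated 50° about Z; rotation is an isometry so areas/perimeters/island counts are preserved). Overall, the cross-section is a single solid region. Net area = 26.88 mm².

26.88 mm²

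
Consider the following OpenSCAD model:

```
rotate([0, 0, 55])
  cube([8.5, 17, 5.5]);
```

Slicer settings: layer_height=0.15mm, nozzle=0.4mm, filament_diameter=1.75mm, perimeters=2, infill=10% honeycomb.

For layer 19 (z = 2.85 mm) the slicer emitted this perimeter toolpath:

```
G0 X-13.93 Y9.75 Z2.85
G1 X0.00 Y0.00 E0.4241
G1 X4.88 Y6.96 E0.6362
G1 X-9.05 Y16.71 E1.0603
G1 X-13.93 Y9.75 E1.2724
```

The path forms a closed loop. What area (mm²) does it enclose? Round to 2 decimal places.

144.53 mm²

Apply the shoelace formula to the sequence of (X, Y) vertices; enclosed area = 144.53 mm².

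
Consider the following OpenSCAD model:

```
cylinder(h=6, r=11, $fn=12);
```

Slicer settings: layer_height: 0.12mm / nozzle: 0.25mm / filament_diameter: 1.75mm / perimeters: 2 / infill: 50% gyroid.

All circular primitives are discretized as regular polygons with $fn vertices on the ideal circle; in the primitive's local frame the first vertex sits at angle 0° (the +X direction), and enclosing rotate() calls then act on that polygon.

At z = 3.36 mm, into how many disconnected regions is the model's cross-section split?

1

At z = 3.36 mm: the cylinder: section is a regular 12-gon, circumradius r=11. The result has 1 disconnected region.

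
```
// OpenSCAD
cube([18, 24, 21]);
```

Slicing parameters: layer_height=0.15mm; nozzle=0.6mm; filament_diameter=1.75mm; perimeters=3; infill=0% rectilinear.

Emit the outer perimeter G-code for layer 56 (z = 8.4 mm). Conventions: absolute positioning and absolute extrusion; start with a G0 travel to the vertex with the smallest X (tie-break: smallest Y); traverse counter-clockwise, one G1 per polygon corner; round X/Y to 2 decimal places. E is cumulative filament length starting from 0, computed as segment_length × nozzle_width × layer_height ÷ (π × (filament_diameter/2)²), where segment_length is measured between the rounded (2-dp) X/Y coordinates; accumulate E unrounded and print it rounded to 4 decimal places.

At z = 8.4 mm: the cube (footprint 18×24) is included at this height. The outline is a single polygon with 4 vertices. Extrusion per mm of travel: 0.6 × 0.15 / (π × 0.875²) = 0.037418. Accumulating E over each segment gives final E = 3.1431.

G0 X0.00 Y0.00 Z8.40
G1 X18.00 Y0.00 E0.6735
G1 X18.00 Y24.00 E1.5715
G1 X0.00 Y24.00 E2.2451
G1 X0.00 Y0.00 E3.1431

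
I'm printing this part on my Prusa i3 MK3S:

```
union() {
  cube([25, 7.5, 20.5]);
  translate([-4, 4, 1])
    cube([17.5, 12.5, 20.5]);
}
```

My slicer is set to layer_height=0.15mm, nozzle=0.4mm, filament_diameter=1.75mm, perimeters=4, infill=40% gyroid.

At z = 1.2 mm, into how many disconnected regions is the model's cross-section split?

At z = 1.2 mm: the cube is present — its section is the full 25×7.5 rectangle; the cube at (-4, 4) is present — its section is the full 17.5×12.5 rectangle; Combining (union): the regions partially overlap (shared area 47.25 mm²), so overlapping operands fuse into one piece — 1 connected region. The result has 1 disconnected region.

1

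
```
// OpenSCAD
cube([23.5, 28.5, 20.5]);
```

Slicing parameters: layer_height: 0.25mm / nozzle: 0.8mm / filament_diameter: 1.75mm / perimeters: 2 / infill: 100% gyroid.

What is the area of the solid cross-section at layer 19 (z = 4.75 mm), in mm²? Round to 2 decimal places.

At z = 4.75 mm: the cube is present — its section is the full 23.5×28.5 rectangle (area 669.75 mm²). Overall, the cross-section is a single solid region. Net area = 669.75 mm².

669.75 mm²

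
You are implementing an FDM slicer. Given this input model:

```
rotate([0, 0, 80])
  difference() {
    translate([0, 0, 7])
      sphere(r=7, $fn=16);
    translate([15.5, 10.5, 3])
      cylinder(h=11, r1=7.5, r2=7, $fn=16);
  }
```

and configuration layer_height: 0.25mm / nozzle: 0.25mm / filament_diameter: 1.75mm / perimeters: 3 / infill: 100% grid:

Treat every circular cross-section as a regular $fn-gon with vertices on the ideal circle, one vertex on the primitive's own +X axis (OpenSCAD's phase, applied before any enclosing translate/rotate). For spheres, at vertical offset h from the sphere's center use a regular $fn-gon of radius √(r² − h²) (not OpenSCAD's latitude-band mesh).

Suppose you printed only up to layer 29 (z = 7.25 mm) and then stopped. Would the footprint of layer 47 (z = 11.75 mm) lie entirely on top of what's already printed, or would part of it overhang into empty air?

entirely on top

Compare the two slices. At z = 7.25: the sphere: section is a regular 16-gon, circumradius = √(r²−h²) = √(7²−0.25²) = 6.996 (area = (16/2)·6.996²·sin(360°/16) = 149.82 mm²); the cone at (15.5, 10.5) (r1=7.5→r2=7) has section circumradius 7.307 here — a regular 16-gon (area = (16/2)·7.307²·sin(360°/16) = 163.45 mm²); Taking the first minus the rest: starting from the r=7 sphere (149.82 mm²), the cone at (15.5, 10.5) misses the remaining region (no effect) — area = 149.82 mm²; (whole slice rotated 80° about Z — lengths, areas and connectivity unchanged). At z = 11.75: the sphere: section is a regular 16-gon, circumradius = √(r²−h²) = √(7²−4.75²) = 5.142 (area = (16/2)·5.142²·sin(360°/16) = 80.94 mm²); the cone at (15.5, 10.5) (r1=7.5→r2=7) has section circumradius 7.102 here — a regular 16-gon (area = (16/2)·7.102²·sin(360°/16) = 154.43 mm²); Subtracting the remaining from the first: starting from the r=7 sphere (80.94 mm²), the cone at (15.5, 10.5) misses the remaining region (no effect) — area = 80.94 mm²; (rotated 80° about Z; rotation is an isometry so areas/perimeters/island counts are preserved). Checking containment: the cross-section at z = 11.75 is a subset of the cross-section at z = 7.25.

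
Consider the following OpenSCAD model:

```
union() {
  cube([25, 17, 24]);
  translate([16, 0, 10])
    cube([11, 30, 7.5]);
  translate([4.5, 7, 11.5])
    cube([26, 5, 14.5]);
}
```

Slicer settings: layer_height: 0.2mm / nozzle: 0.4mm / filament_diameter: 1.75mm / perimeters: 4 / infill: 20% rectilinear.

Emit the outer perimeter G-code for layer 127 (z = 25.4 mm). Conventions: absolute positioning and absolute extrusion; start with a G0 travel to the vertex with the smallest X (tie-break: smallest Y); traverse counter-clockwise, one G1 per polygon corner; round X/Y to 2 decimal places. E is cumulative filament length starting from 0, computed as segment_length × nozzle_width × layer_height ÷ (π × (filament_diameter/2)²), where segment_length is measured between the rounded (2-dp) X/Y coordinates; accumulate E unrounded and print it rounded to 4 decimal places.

G0 X4.50 Y7.00 Z25.40
G1 X30.50 Y7.00 E0.8648
G1 X30.50 Y12.00 E1.0311
G1 X4.50 Y12.00 E1.8958
G1 X4.50 Y7.00 E2.0621

At z = 25.4 mm: the cube is absent (z outside [0, 24]); the cube at (16, 0) does not reach this height (z outside [10, 17.5]); the cube at (4.5, 7) (footprint 26×5) is included at this height; Combining (union): only the 26×5 cube at (4.5, 7) is present, so the union is just that shape — 1 connected region. The outline is a single polygon with 4 vertices. Extrusion per mm of travel: 0.4 × 0.2 / (π × 0.875²) = 0.033260. Accumulating E over each segment gives final E = 2.0621.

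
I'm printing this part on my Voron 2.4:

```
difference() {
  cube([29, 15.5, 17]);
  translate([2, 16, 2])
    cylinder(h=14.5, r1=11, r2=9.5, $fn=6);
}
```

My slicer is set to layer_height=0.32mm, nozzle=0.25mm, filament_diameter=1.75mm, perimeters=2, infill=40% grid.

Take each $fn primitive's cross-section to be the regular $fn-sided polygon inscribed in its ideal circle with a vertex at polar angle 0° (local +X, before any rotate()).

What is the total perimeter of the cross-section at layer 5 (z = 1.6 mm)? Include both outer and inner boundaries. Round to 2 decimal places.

At z = 1.6 mm: the cube (footprint 29×15.5) is included at this height (perimeter 89.00 mm); the cone at (2, 16) does not reach this height (z outside [2, 16.5]); Subtracting the remaining from the first: none of the subtracted shapes is present at this height, so the 29×15.5 cube is unchanged — boundary = 89.00 mm. Overall, the cross-section is a single solid region. Total boundary length (outer) = 89.00 mm.

89.00 mm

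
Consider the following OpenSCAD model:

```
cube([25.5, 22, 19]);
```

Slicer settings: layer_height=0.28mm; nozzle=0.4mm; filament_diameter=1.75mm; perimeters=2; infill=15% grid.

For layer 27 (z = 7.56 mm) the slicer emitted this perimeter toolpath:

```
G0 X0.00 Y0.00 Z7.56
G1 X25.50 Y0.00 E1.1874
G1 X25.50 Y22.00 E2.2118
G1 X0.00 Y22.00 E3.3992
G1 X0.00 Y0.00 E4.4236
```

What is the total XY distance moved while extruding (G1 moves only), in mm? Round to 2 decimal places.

95.00 mm

Sum the Euclidean lengths of each G1 segment: total = 95.00 mm.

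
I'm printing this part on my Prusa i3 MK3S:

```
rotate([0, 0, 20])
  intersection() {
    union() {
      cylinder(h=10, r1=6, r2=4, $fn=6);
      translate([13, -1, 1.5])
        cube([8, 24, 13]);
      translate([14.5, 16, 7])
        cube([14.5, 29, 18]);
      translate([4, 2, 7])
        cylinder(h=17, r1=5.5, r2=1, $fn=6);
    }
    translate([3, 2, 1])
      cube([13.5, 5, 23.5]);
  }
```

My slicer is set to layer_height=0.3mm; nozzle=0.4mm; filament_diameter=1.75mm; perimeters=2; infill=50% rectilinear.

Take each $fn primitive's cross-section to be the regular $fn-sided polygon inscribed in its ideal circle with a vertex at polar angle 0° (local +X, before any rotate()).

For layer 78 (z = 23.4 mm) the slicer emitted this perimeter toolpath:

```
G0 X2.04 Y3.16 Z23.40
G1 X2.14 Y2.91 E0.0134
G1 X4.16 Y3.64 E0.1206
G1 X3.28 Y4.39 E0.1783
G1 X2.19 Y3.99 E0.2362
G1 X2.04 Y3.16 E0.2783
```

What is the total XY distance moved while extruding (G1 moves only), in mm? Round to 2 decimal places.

Sum the Euclidean lengths of each G1 segment: total = 5.58 mm.

5.58 mm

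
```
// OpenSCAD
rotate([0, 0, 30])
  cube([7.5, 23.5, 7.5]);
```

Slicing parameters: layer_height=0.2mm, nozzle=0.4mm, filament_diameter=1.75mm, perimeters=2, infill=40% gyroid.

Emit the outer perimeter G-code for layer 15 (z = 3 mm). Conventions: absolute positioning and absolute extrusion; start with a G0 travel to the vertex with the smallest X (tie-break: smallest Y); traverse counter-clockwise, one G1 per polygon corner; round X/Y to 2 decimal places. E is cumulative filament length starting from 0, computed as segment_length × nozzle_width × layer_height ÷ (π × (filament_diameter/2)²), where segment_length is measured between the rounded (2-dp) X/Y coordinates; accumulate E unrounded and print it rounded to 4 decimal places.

At z = 3 mm: the cube is present — its section is the full 7.5×23.5 rectangle; (whole slice rotated 30° about Z — lengths, areas and connectivity unchanged). The outline is a single polygon with 4 vertices. Extrusion per mm of travel: 0.4 × 0.2 / (π × 0.875²) = 0.033260. Accumulating E over each segment gives final E = 2.0623.

G0 X-11.75 Y20.35 Z3.00
G1 X0.00 Y0.00 E0.7816
G1 X6.50 Y3.75 E1.0312
G1 X-5.25 Y24.10 E1.8127
G1 X-11.75 Y20.35 E2.0623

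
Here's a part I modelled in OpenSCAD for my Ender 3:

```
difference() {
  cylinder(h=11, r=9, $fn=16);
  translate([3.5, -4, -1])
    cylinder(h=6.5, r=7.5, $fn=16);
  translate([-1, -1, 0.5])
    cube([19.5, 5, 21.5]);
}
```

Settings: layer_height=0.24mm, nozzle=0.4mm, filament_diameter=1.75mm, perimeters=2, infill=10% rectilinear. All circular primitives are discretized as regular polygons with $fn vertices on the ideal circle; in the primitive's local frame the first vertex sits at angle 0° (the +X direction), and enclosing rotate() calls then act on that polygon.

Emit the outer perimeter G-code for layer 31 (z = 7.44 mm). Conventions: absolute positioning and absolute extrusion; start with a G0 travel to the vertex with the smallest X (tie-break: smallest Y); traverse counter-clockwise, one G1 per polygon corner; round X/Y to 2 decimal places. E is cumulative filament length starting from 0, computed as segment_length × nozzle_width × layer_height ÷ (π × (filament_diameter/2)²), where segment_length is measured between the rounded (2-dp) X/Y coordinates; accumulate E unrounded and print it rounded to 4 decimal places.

At z = 7.44 mm: the r=9 cylinder contributes a regular 16-gon of circumradius 9; the cylinder at (3.5, -4) is not intersected at this z (z outside [-1, 5.5]); the cube at (-1, -1) (footprint 19.5×5) is included at this height; Taking the first minus the rest: starting from the r=9 cylinder, the 19.5×5 cube at (-1, -1) partially overlaps it — only the 48.24 mm² overlap (of its 97.50 mm²) is removed, clipping the outline — 1 connected region. The outline is a single polygon with 18 vertices. Extrusion per mm of travel: 0.4 × 0.24 / (π × 0.875²) = 0.039912. Accumulating E over each segment gives final E = 2.9814.

G0 X-9.00 Y0.00 Z7.44
G1 X-8.31 Y-3.44 E0.1400
G1 X-6.36 Y-6.36 E0.2802
G1 X-3.44 Y-8.31 E0.4203
G1 X0.00 Y-9.00 E0.5603
G1 X3.44 Y-8.31 E0.7004
G1 X6.36 Y-6.36 E0.8405
G1 X8.31 Y-3.44 E0.9807
G1 X8.80 Y-1.00 E1.0800
G1 X-1.00 Y-1.00 E1.4711
G1 X-1.00 Y4.00 E1.6707
G1 X7.94 Y4.00 E2.0275
G1 X6.36 Y6.36 E2.1409
G1 X3.44 Y8.31 E2.2810
G1 X0.00 Y9.00 E2.4210
G1 X-3.44 Y8.31 E2.5611
G1 X-6.36 Y6.36 E2.7012
G1 X-8.31 Y3.44 E2.8414
G1 X-9.00 Y0.00 E2.9814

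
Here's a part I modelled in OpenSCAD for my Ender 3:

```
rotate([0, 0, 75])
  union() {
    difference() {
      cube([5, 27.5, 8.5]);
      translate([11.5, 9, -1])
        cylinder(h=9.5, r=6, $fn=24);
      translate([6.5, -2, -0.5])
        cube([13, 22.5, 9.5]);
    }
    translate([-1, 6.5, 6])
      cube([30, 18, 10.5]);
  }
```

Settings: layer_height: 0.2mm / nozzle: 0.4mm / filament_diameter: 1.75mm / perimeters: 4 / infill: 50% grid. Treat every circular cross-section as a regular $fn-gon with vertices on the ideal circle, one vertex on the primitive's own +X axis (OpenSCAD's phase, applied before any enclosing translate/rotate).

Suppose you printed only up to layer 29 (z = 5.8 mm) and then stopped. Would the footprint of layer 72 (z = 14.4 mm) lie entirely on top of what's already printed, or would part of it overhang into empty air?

Compare the two slices. At z = 5.8: the cube is present — its section is the full 5×27.5 rectangle (area 137.50 mm²); the r=6 cylinder at (11.5, 9) contributes a regular 24-gon of circumradius 6 (area = (24/2)·6.000²·sin(360°/24) = 111.81 mm²); the 13×22.5 cube at (6.5, -2) contributes its full rectangle (area 292.50 mm²); Subtracting the remaining from the first: starting from the 5×27.5 cube (137.50 mm²), the r=6 cylinder at (11.5, 9) misses the remaining region (no effect); the 13×22.5 cube at (6.5, -2) misses the remaining region (no effect) — area = 137.50 mm²; the cube at (-1, 6.5) is not intersected at this z (z outside [6, 16.5]); Combining (union): only that combined region is present, so the union is just that shape — area = 137.50 mm²; (whole slice rotated 75° about Z — lengths, areas and connectivity unchanged). At z = 14.4: the cube is absent (z outside [0, 8.5]); the cylinder at (11.5, 9) does not reach this height (z outside [-1, 8.5]); the cube at (6.5, -2) is not intersected at this z (z outside [-0.5, 9]); Subtracting the remaining from the first: the first operand is absent here, so nothing remains; the cube at (-1, 6.5) is present — its section is the full 30×18 rectangle (area 540.00 mm²); Merging all regions: only the 30×18 cube at (-1, 6.5) is present, so the union is just that shape — area = 540.00 mm²; (rotated 75° about Z; rotation is an isometry so areas/perimeters/island counts are preserved). Checking containment: at z = 14.4 the cross-section extends beyond the z = 5.8 cross-section by about 450.00 mm².

part overhangs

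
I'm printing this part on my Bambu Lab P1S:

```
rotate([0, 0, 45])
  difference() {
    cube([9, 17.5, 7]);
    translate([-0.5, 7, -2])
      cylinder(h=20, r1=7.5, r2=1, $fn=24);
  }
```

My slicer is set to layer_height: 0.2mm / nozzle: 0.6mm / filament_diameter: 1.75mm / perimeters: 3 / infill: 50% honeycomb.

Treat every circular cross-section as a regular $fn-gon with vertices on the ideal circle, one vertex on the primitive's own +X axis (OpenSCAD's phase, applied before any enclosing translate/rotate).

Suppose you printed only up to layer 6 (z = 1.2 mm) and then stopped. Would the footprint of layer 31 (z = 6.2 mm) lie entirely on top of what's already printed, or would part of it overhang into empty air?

part overhangs

Compare the two slices. At z = 1.2: the 9×17.5 cube contributes its full rectangle (area 157.50 mm²); the cone at (-0.5, 7): at t=0.160 of its height the radius interpolates to r₁+(r₂−r₁)t = 6.460, giving a regular 24-gon of that circumradius (area = (24/2)·6.460²·sin(360°/24) = 129.61 mm²); Taking the first minus the rest: starting from the 9×17.5 cube (157.50 mm²), the cone at (-0.5, 7) partially overlaps it — only the 58.38 mm² overlap (of its 129.61 mm²) is removed, clipping the outline — area = 99.12 mm²; (whole slice rotated 45° about Z — lengths, areas and connectivity unchanged). At z = 6.2: the cube is present — its section is the full 9×17.5 rectangle (area 157.50 mm²); the cone at (-0.5, 7): at t=0.410 of its height the radius interpolates to r₁+(r₂−r₁)t = 4.835, giving a regular 24-gon of that circumradius (area = (24/2)·4.835²·sin(360°/24) = 72.61 mm²); Taking the first minus the rest: starting from the 9×17.5 cube (157.50 mm²), the cone at (-0.5, 7) partially overlaps it — only the 31.50 mm² overlap (of its 72.61 mm²) is removed, clipping the outline — area = 126.00 mm²; (whole slice rotated 45° about Z — lengths, areas and connectivity unchanged). Checking containment: at z = 6.2 the cross-section extends beyond the z = 1.2 cross-section by about 26.88 mm².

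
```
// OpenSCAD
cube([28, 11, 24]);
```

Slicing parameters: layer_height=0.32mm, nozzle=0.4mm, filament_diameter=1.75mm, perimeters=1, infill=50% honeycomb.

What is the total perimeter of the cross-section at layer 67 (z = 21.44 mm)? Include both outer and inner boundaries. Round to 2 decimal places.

At z = 21.44 mm: the cube (footprint 28×11) is included at this height (perimeter 78.00 mm). Overall, the cross-section is a single solid region. Total boundary length (outer) = 78.00 mm.

78.00 mm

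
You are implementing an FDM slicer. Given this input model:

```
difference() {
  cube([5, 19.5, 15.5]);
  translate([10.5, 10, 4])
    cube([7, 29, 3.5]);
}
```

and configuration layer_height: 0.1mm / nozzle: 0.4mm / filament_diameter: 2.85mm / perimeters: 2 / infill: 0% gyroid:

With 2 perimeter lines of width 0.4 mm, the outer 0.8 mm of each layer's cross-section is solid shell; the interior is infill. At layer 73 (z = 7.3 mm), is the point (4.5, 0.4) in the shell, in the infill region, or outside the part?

At z = 7.3 mm: the 5×19.5 cube contributes its full rectangle; the cube at (10.5, 10) (footprint 7×29) is included at this height; After the difference (first − rest): starting from the 5×19.5 cube, the 7×29 cube at (10.5, 10) misses the remaining region (no effect) — 1 connected region. Overall, the cross-section is a single solid region. The nearest boundary edge runs (5.00, 0.00)→(0.00, 0.00); distance from the point to it = 0.40 mm. The point is inside the cross-section, 0.40 mm from the nearest boundary — within the 0.8 mm shell band (2 × 0.4).

shell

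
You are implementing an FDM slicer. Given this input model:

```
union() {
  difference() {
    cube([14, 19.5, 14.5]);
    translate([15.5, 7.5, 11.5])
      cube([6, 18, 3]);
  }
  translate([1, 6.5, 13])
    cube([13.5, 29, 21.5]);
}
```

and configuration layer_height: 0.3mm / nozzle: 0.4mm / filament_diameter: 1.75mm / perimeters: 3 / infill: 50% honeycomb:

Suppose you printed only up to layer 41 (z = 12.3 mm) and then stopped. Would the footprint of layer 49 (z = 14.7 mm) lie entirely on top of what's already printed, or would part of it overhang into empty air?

part overhangs

Compare the two slices. At z = 12.3: the 14×19.5 cube contributes its full rectangle (area 273.00 mm²); the 6×18 cube at (15.5, 7.5) contributes its full rectangle (area 108.00 mm²); Taking the first minus the rest: starting from the 14×19.5 cube (273.00 mm²), the 6×18 cube at (15.5, 7.5) misses the remaining region (no effect) — area = 273.00 mm²; the cube at (1, 6.5) is not intersected at this z (z outside [13, 34.5]); Taking the union: only the result so far is present, so the union is just that shape — area = 273.00 mm². At z = 14.7: the cube is not intersected at this z (z outside [0, 14.5]); the cube at (15.5, 7.5) is absent (z outside [11.5, 14.5]); Subtracting the remaining from the first: the first operand is absent here, so nothing remains; the cube at (1, 6.5) (footprint 13.5×29) is included at this height (area 391.50 mm²); Combining (union): only the 13.5×29 cube at (1, 6.5) is present, so the union is just that shape — area = 391.50 mm². Checking containment: at z = 14.7 the cross-section extends beyond the z = 12.3 cross-section by about 222.50 mm².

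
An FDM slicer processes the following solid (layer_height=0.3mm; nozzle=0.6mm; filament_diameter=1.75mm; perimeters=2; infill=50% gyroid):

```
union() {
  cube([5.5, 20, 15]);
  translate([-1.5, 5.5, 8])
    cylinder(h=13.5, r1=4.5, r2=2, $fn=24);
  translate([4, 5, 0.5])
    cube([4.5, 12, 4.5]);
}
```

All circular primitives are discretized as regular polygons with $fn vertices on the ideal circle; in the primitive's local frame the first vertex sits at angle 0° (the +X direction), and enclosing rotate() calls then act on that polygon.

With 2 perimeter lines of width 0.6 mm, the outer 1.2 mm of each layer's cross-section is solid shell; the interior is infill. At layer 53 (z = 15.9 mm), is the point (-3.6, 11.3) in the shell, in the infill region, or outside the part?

outside

At z = 15.9 mm: the cube is absent (z outside [0, 15]); the cone at (-1.5, 5.5) contributes a regular 24-gon of circumradius 3.037 (interpolated between r1=4.5 and r2=2 at t=0.585); the cube at (4, 5) is not intersected at this z (z outside [0.5, 5]); Combining (union): only the cone at (-1.5, 5.5) is present, so the union is just that shape — 1 connected region. Overall, the cross-section is a single solid region. The nearest boundary edge runs (-2.29, 8.43)→(-3.02, 8.13); distance from the point to it = 3.15 mm. The point is not inside any of the regions above, so it lies outside the cross-section (3.15 mm from the nearest boundary).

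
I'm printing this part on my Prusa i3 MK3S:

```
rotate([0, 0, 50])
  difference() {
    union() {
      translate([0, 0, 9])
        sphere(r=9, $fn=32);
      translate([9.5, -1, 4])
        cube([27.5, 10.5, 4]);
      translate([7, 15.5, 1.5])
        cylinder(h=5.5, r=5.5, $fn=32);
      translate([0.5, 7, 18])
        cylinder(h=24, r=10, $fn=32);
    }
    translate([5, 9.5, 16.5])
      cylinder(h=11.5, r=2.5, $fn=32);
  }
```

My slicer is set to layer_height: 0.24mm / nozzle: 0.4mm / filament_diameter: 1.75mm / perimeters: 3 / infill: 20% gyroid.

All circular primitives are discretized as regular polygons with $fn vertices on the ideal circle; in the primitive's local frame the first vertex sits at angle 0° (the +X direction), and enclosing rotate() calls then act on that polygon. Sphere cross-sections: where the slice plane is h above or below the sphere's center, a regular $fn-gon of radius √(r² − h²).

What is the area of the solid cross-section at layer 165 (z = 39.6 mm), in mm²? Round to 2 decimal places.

At z = 39.6 mm: the sphere is not intersected at this z (|z−center|=30.600 > r=9); the cube at (9.5, -1) is not intersected at this z (z outside [4, 8]); the cylinder at (7, 15.5) is absent (z outside [1.5, 7]); the cylinder at (0.5, 7): section is a regular 32-gon, circumradius r=10 (area = (32/2)·10.000²·sin(360°/32) = 312.14 mm²); Combining (union): only the r=10 cylinder at (0.5, 7) is present, so the union is just that shape — area = 312.14 mm²; the cylinder at (5, 9.5) does not reach this height (z outside [16.5, 28]); After the difference (first − rest): none of the subtracted shapes is present at this height, so that combined region is unchanged — area = 312.14 mm²; (whole slice rotated 50° about Z — lengths, areas and connectivity unchanged). Overall, the cross-section is a single solid region. Net area = 312.14 mm².

312.14 mm²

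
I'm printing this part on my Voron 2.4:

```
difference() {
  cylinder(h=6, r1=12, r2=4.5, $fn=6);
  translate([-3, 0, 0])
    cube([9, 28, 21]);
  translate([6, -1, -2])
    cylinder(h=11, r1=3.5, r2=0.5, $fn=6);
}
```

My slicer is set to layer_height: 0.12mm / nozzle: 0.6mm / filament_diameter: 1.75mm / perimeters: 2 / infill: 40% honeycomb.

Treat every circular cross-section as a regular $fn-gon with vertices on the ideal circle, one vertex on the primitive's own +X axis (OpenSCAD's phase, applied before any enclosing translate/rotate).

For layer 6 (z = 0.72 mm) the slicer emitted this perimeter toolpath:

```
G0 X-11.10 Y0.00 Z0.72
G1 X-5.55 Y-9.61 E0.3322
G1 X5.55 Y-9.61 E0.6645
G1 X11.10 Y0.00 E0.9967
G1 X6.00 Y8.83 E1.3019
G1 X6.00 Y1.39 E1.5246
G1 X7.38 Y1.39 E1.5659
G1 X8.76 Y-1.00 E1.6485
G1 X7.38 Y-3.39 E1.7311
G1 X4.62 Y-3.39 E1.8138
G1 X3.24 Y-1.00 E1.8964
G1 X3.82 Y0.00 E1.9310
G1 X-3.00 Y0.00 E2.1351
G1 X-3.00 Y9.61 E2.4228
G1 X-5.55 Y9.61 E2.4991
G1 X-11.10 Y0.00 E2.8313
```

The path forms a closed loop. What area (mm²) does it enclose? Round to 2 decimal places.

216.38 mm²

Apply the shoelace formula to the sequence of (X, Y) vertices; enclosed area = 216.38 mm².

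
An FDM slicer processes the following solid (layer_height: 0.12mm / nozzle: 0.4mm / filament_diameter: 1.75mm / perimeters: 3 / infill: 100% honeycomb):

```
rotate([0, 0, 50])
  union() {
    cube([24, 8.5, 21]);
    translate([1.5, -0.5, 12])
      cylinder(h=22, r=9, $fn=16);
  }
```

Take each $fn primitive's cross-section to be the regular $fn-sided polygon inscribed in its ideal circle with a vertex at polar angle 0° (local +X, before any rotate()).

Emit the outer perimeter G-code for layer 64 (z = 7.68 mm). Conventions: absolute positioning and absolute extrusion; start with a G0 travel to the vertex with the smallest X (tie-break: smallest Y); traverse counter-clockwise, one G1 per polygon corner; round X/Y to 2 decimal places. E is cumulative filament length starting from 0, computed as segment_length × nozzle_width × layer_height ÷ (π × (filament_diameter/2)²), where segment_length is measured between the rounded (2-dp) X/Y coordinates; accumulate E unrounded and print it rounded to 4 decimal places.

At z = 7.68 mm: the cube is present — its section is the full 24×8.5 rectangle; the cylinder at (1.5, -0.5) is absent (z outside [12, 34]); Combining (union): only the 24×8.5 cube is present, so the union is just that shape — 1 connected region; (rotated 50° about Z; rotation is an isometry so areas/perimeters/island counts are preserved). The outline is a single polygon with 4 vertices. Extrusion per mm of travel: 0.4 × 0.12 / (π × 0.875²) = 0.019956. Accumulating E over each segment gives final E = 1.2972.

G0 X-6.51 Y5.46 Z7.68
G1 X0.00 Y0.00 E0.1696
G1 X15.43 Y18.39 E0.6486
G1 X8.92 Y23.85 E0.8182
G1 X-6.51 Y5.46 E1.2972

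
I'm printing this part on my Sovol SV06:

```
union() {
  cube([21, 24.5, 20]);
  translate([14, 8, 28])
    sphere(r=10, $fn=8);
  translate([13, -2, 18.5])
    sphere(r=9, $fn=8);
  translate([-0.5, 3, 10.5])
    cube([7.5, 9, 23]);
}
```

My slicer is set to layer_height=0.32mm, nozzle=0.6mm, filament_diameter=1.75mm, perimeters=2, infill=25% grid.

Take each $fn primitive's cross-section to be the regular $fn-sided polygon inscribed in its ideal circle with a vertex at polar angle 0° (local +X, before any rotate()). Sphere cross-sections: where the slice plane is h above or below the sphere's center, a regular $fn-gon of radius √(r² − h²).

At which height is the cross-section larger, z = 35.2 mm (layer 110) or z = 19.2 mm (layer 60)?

Layer 110 (z = 35.2): the cube is not intersected at this z (z outside [0, 20]); the r=10 sphere at (14, 8) contributes a regular 8-gon of circumradius √(10²−7.2²) = 6.940 (area = (8/2)·6.940²·sin(360°/8) = 136.22 mm²); the sphere at (13, -2) is not intersected at this z (|z−center|=16.700 > r=9); the cube at (-0.5, 3) is not intersected at this z (z outside [10.5, 33.5]); Taking the union: only the r=10 sphere at (14, 8) is present, so the union is just that shape — area = 136.22 mm². So its area = 136.22 mm². Layer 60 (z = 19.2): the cube is present — its section is the full 21×24.5 rectangle (area 514.50 mm²); the sphere at (14, 8): section is a regular 8-gon, circumradius = √(r²−h²) = √(10²−8.8²) = 4.750 (area = (8/2)·4.750²·sin(360°/8) = 63.81 mm²); the r=9 sphere at (13, -2) contributes a regular 8-gon of circumradius √(9²−0.7²) = 8.973 (area = (8/2)·8.973²·sin(360°/8) = 227.72 mm²); the cube at (-0.5, 3) (footprint 7.5×9) is included at this height (area 67.50 mm²); Taking the union: the regions partially overlap — summed areas 873.53 mm² minus the doubly-counted overlap 206.41 mm² gives 667.12 mm² — area = 667.12 mm². So its area = 667.12 mm². Layer 60 is larger (667.12 vs 136.22 mm²).

layer 60 (z = 19.2 mm)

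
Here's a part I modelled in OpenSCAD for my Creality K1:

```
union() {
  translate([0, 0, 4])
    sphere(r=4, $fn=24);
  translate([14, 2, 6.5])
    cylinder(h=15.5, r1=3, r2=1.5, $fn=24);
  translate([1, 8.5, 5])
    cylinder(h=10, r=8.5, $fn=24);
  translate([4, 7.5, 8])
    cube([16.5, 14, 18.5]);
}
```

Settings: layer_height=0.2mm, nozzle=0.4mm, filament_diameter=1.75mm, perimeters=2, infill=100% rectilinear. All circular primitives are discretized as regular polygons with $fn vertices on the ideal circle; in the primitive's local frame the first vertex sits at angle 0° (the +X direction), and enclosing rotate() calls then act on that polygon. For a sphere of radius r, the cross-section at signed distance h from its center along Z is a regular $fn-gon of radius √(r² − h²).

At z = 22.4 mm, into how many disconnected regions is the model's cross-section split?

1

At z = 22.4 mm: the sphere is absent (|z−center|=18.400 > r=4); the cone at (14, 2) is absent (z outside [6.5, 22]); the cylinder at (1, 8.5) is absent (z outside [5, 15]); the cube at (4, 7.5) is present — its section is the full 16.5×14 rectangle; Merging all regions: only the 16.5×14 cube at (4, 7.5) is present, so the union is just that shape — 1 connected region. The result has 1 disconnected region.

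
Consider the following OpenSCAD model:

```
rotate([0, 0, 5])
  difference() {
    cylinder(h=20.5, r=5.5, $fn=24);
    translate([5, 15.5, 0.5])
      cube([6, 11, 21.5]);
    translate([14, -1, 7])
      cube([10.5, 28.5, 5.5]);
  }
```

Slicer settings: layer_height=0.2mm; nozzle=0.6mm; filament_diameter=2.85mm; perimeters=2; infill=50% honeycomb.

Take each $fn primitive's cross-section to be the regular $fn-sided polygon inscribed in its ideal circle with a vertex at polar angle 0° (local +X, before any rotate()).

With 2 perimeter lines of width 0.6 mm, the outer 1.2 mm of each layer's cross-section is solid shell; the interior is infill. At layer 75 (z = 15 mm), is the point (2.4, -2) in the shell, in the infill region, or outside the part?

infill

At z = 15 mm: the r=5.5 cylinder contributes a regular 24-gon of circumradius 5.5; the cube at (5, 15.5) (footprint 6×11) is included at this height; the cube at (14, -1) is absent (z outside [7, 12.5]); After the difference (first − rest): starting from the r=5.5 cylinder, the 6×11 cube at (5, 15.5) misses the remaining region (no effect) — 1 connected region; (rotated 5° about Z; rotation is an isometry so areas/perimeters/island counts are preserved). Overall, the cross-section is a single solid region. Undo the 5° rotation: the query point maps to (2.217, -2.202) in the un-rotated model frame. The nearest boundary edge runs (4.76, -2.75)→(3.89, -3.89); distance from the point to it = 2.35 mm. The point is inside the cross-section and 2.35 mm from the nearest boundary — more than the 1.2 mm shell width (2 × 0.6), so it's in the infill interior.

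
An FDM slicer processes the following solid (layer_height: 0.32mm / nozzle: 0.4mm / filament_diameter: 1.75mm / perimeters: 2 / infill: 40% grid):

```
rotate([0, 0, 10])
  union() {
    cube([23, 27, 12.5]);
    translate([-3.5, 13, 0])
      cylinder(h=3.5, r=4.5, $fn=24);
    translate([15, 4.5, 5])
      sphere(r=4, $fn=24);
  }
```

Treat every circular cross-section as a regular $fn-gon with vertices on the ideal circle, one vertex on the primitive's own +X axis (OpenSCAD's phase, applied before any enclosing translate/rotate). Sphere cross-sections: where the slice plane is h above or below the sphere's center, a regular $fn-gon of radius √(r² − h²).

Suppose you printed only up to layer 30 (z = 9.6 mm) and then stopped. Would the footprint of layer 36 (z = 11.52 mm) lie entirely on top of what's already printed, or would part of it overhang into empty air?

entirely on top

Compare the two slices. At z = 9.6: the cube is present — its section is the full 23×27 rectangle (area 621.00 mm²); the cylinder at (-3.5, 13) does not reach this height (z outside [0, 3.5]); the sphere at (15, 4.5) does not reach this height (|z−center|=4.600 > r=4); Merging all regions: only the 23×27 cube is present, so the union is just that shape — area = 621.00 mm²; (rotated 10° about Z; rotation is an isometry so areas/perimeters/island counts are preserved). At z = 11.52: the cube (footprint 23×27) is included at this height (area 621.00 mm²); the cylinder at (-3.5, 13) does not reach this height (z outside [0, 3.5]); the sphere at (15, 4.5) is not intersected at this z (|z−center|=6.520 > r=4); Merging all regions: only the 23×27 cube is present, so the union is just that shape — area = 621.00 mm²; (whole slice rotated 10° about Z — lengths, areas and connectivity unchanged). Checking containment: the cross-section at z = 11.52 is a subset of the cross-section at z = 9.6.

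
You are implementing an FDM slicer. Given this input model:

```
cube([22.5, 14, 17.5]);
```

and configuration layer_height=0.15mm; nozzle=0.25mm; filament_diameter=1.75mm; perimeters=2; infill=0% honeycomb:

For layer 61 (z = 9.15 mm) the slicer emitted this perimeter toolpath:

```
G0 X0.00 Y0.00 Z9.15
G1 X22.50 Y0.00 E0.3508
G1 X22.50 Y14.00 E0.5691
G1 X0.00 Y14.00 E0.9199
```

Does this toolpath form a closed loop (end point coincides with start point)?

no

Start point (G0): (0.00, 0.00). End point (last G1): the path does not return to the start — open.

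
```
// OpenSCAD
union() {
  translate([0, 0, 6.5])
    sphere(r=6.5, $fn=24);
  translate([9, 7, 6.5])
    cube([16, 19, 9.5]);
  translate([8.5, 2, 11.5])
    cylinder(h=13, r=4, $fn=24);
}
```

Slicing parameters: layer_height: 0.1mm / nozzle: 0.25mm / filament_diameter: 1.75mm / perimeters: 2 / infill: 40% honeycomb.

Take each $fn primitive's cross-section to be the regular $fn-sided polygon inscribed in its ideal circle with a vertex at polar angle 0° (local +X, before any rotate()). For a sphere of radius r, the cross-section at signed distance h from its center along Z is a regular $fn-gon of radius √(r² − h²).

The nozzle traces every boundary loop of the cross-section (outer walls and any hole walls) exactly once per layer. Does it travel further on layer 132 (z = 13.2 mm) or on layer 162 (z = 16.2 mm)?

layer 132 (z = 13.2 mm)

Layer 132 (z = 13.2): the sphere does not reach this height (|z−center|=6.700 > r=6.5); the cube at (9, 7) is present — its section is the full 16×19 rectangle (perimeter 70.00 mm); the cylinder at (8.5, 2): section is a regular 24-gon, circumradius r=4 (perimeter = 2·24·4.000·sin(180°/24) = 25.06 mm); Taking the union: the 2 present regions are separate (no shared area or edge), so areas and boundary lengths simply add and each stays a separate island — boundary = 95.06 mm. So its perimeter = 95.06 mm. Layer 162 (z = 16.2): the sphere is absent (|z−center|=9.700 > r=6.5); the cube at (9, 7) is not intersected at this z (z outside [6.5, 16]); the r=4 cylinder at (8.5, 2) contributes a regular 24-gon of circumradius 4 (perimeter = 2·24·4.000·sin(180°/24) = 25.06 mm); Taking the union: only the r=4 cylinder at (8.5, 2) is present, so the union is just that shape — boundary = 25.06 mm. So its perimeter = 25.06 mm. Layer 132 is larger (95.06 vs 25.06 mm).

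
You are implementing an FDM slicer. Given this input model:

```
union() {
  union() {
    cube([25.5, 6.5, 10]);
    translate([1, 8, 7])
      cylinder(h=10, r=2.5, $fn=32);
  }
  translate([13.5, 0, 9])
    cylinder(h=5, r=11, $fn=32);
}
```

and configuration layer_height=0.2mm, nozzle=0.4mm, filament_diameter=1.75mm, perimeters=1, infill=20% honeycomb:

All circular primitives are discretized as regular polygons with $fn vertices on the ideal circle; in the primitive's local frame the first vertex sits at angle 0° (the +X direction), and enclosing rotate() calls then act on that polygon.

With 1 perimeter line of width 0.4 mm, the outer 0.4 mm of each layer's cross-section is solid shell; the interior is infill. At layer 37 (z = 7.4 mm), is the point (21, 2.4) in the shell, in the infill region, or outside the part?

At z = 7.4 mm: the cube (footprint 25.5×6.5) is included at this height; the r=2.5 cylinder at (1, 8) gives a regular 32-gon of circumradius 2.5 (constant along its height); Merging all regions: the regions partially overlap (shared area 2.30 mm²), so overlapping operands fuse into one piece — 1 connected region; the cylinder at (13.5, 0) does not reach this height (z outside [9, 14]); Taking the union: only that combined region is present, so the union is just that shape — 1 connected region. Overall, the cross-section is a single solid region. The nearest boundary edge runs (25.50, 0.00)→(0.00, 0.00); distance from the point to it = 2.40 mm. The point is inside the cross-section and 2.40 mm from the nearest boundary — more than the 0.4 mm shell width (1 × 0.4), so it's in the infill interior.

infill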